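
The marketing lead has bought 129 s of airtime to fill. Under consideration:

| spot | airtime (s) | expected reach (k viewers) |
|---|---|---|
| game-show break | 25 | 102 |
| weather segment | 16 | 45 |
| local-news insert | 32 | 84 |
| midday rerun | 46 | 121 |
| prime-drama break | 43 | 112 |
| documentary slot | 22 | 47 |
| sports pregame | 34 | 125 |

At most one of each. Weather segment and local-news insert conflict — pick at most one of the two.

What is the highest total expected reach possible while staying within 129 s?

A density-first pass picks game-show break + weather segment + midday rerun + sports pregame — 393 at 121 s.
Replace weather segment with documentary slot: the trade gains 2 net, giving 395 at 127 s.
Nothing else feasible within 129 s beats 395.

395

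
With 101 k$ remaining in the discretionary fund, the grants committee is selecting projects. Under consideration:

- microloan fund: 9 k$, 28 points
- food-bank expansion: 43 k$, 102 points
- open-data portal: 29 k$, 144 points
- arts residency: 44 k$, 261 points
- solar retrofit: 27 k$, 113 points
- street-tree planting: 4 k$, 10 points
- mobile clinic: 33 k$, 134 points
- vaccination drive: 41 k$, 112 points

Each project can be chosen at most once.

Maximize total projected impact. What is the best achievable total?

Open-data portal + arts residency + solar retrofit uses 100 of the 101 k$ and totals 518.
Nothing else within 101 k$ beats 518.

518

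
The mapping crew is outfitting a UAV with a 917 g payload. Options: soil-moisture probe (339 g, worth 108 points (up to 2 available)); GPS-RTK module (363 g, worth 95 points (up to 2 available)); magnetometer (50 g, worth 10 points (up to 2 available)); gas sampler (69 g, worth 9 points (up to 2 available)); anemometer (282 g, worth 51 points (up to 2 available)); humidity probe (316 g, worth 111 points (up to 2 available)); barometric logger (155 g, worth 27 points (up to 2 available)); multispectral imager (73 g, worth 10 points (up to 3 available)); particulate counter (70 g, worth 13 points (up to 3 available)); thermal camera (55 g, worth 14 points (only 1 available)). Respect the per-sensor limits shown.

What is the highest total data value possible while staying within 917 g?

276

Filling by ratio: 2×magnetometer + 2×humidity probe + particulate counter + thermal camera for 269, with 60 g left unused.
Replace 2×magnetometer with barometric logger: the trade gains 7 net, giving 276 at 912 g.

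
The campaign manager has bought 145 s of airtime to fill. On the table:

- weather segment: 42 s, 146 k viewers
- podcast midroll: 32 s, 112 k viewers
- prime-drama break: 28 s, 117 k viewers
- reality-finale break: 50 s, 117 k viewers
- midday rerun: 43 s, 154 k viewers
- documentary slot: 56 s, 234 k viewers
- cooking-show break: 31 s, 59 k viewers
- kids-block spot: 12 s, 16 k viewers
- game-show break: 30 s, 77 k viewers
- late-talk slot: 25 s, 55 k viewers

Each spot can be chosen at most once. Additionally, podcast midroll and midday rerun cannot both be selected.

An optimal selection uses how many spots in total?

Optimal total is 534.
For example weather segment + midday rerun + documentary slot achieves it, using 141 s.
Any selection reaching 534 contains exactly 3 spots.

3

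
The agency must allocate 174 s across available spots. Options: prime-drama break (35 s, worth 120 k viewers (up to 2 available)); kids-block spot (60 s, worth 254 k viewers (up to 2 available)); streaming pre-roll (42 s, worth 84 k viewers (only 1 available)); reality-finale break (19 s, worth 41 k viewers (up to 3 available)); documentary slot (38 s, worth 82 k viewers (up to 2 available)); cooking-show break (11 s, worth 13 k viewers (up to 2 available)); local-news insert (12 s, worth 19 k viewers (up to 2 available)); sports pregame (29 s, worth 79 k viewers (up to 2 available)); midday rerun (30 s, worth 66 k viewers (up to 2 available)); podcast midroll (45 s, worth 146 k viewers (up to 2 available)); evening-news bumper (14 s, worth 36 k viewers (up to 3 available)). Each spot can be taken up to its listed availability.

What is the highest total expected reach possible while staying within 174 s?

Ranking by ratio (expected reach/s): kids-block spot 4.23, prime-drama break 3.43, podcast midroll 3.24, sports pregame 2.72.
Greedy by ratio would take prime-drama break + 2×kids-block spot + evening-news bumper: 169 s used, total 664.
Dropping evening-news bumper frees 14 s; slotting in reality-finale break (19 s) lifts the total to 669 at 174 s.

669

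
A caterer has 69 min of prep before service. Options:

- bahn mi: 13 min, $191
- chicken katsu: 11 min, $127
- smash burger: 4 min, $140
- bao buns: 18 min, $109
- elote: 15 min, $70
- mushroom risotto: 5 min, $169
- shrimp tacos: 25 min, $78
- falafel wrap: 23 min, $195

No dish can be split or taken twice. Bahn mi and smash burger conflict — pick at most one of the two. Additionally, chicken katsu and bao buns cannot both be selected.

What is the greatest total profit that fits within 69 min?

Density check — smash burger 35.00, mushroom risotto 33.80, bahn mi 14.69, chicken katsu 11.55 are the best per min.
Taking bahn mi + chicken katsu + elote + mushroom risotto + falafel wrap: 67 min used, 752 in profit.
An exhaustive check of the 256 subsets confirms 752.

752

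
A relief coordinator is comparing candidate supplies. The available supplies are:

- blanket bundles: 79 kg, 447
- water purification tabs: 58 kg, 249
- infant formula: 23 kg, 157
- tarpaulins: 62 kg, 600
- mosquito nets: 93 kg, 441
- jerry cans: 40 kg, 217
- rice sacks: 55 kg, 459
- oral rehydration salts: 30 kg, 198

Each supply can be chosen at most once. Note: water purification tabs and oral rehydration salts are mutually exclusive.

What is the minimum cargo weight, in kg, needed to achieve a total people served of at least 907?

Need the lightest bundle worth ≥ 907.
Taking infant formula + tarpaulins + oral rehydration salts gives 955 (≥ 907) for 115 kg.
No combination under 115 kg hits 907.

115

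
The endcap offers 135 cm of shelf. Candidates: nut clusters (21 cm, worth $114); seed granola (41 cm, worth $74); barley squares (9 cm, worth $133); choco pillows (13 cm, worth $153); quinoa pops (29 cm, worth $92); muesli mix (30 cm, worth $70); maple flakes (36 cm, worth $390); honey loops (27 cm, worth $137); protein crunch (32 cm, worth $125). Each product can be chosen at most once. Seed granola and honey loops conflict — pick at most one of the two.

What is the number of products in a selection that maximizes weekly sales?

6

Best achievable weekly sales is 1019.
For example nut clusters + barley squares + choco pillows + quinoa pops + maple flakes + honey loops achieves it, using 135 cm.
Every optimal selection uses 6 products.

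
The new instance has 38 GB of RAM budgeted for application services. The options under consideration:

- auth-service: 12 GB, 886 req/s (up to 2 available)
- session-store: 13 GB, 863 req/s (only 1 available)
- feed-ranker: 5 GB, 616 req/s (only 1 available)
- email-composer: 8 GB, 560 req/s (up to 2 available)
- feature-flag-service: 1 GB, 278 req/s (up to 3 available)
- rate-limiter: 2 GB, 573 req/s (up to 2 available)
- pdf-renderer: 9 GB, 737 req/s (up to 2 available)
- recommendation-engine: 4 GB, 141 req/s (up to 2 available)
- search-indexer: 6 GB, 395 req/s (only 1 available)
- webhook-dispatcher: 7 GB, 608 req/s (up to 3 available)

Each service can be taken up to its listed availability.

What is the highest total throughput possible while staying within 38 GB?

Ranking by ratio (throughput/GB): rate-limiter 286.50, feature-flag-service 278.00, feed-ranker 123.20.
Greedy by ratio would take feed-ranker + 3×feature-flag-service + 2×rate-limiter + recommendation-engine + 3×webhook-dispatcher: 37 GB used, total 4561.
The 11 GB tied up in recommendation-engine and webhook-dispatcher is better spent on auth-service — total rises to 4698 (38 GB).
Every other selection either busts 38 GB or exceeds an availability limit or fails to beat 4698.

4698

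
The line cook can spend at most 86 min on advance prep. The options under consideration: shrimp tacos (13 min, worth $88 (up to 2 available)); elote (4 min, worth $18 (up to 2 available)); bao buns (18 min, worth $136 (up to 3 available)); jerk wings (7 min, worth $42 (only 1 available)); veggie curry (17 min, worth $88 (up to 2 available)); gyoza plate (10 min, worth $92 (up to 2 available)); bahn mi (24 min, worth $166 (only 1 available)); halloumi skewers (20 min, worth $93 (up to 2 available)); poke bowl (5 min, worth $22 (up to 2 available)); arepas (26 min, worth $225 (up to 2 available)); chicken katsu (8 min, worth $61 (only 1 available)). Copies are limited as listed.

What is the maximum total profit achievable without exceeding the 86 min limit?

Filling by ratio: elote + 2×gyoza plate + 2×arepas + chicken katsu for 713, with 2 min left unused.
Replace elote and chicken katsu with shrimp tacos: the trade gains 9 net, giving 722 at 85 min.

722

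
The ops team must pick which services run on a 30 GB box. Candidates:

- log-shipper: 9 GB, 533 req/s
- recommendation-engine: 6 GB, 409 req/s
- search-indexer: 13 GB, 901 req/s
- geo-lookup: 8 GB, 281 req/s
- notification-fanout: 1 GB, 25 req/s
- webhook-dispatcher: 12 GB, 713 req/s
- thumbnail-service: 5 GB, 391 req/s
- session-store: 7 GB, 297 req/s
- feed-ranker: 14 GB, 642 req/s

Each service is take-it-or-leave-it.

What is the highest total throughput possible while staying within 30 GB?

By throughput per GB: thumbnail-service 78.20, search-indexer 69.31, recommendation-engine 68.17 lead.
Filling by ratio: recommendation-engine + search-indexer + notification-fanout + thumbnail-service for 1726, with 5 GB left unused.
The 7 GB tied up in recommendation-engine and notification-fanout is better spent on webhook-dispatcher — total rises to 2005 (30 GB).

2005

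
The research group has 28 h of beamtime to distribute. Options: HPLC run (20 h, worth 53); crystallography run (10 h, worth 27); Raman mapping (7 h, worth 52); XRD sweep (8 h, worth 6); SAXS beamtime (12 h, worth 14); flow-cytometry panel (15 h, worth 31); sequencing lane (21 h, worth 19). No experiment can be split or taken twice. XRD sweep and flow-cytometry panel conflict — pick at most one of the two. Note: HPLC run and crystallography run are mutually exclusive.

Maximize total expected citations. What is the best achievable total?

105

Ranking by ratio (expected citations/h): Raman mapping 7.43, crystallography run 2.70, HPLC run 2.65, flow-cytometry panel 2.07.
A density-first pass picks crystallography run + Raman mapping + XRD sweep — 85 at 25 h.
Dropping crystallography run and XRD sweep frees 18 h; slotting in HPLC run (20 h) lifts the total to 105 at 27 h.
That's the maximum — no feasible swap from here does better than 105.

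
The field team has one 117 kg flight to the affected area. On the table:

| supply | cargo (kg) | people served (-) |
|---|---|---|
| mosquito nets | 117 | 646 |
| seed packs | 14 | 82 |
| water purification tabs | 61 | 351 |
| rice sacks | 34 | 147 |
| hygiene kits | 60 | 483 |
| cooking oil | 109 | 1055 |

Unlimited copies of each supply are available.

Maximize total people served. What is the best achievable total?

By people served per kg: cooking oil 9.68, hygiene kits 8.05, seed packs 5.86, water purification tabs 5.75 lead.
The ratio ordering already packs tightly: cooking oil, 109 kg, 1055.
Every other selection either busts 117 kg or fails to beat 1055.

1055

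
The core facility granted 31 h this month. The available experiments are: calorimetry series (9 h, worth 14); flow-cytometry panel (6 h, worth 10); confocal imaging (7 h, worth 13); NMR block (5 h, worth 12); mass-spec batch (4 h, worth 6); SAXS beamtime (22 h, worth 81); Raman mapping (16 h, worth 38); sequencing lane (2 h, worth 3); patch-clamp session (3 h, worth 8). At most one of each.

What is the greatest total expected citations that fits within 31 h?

Best packing: NMR block + SAXS beamtime + patch-clamp session — 30 h, 101 total.
Next best is NMR block + mass-spec batch + SAXS beamtime at 99 (31 h) — short by 2.

101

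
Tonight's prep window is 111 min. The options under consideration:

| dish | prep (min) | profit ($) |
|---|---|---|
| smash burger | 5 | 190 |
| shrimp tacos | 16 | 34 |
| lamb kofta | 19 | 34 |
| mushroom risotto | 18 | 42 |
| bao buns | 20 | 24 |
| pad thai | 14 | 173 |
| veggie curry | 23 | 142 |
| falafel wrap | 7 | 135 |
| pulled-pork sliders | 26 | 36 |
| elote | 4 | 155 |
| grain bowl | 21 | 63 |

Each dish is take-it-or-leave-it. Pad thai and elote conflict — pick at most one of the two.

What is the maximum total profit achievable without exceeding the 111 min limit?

Taking smash burger + shrimp tacos + mushroom risotto + pad thai + veggie curry + falafel wrap + grain bowl: 104 min used, 779 in profit.

779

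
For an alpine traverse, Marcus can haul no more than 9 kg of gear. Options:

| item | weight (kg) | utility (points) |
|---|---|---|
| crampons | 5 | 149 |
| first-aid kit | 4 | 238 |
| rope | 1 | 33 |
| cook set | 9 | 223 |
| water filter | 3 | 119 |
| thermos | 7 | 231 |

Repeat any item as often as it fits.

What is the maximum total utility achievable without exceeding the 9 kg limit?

The ratio ordering already packs tightly: 2×first-aid kit + rope, 9 kg, 509.
Every other selection either busts 9 kg or fails to beat 509.

509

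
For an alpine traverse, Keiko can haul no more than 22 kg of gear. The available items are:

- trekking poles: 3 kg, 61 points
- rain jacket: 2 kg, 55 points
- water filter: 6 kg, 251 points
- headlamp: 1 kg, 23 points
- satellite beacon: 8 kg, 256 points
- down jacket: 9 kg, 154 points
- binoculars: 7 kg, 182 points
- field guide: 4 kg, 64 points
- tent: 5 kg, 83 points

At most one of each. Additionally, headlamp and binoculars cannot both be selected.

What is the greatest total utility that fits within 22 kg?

689

Filling by ratio: trekking poles + rain jacket + water filter + headlamp + satellite beacon for 646, with 2 kg left unused.
Replace trekking poles and rain jacket and headlamp with binoculars: the trade gains 43 net, giving 689 at 21 kg.
No other feasible combination exceeds 689.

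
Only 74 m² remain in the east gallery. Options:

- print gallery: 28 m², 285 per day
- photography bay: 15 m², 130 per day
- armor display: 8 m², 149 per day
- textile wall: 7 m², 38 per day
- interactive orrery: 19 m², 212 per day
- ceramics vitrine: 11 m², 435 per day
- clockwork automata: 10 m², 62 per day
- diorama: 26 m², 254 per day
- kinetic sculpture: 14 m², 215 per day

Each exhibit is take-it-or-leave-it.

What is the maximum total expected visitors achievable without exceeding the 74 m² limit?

Density check — ceramics vitrine 39.55, armor display 18.62, kinetic sculpture 15.36, interactive orrery 11.16 are the best per m².
A density-first pass picks photography bay + armor display + textile wall + interactive orrery + ceramics vitrine + kinetic sculpture — 1179 at 74 m².
Dropping textile wall and interactive orrery frees 26 m²; slotting in diorama (26 m²) lifts the total to 1183 at 74 m².

1183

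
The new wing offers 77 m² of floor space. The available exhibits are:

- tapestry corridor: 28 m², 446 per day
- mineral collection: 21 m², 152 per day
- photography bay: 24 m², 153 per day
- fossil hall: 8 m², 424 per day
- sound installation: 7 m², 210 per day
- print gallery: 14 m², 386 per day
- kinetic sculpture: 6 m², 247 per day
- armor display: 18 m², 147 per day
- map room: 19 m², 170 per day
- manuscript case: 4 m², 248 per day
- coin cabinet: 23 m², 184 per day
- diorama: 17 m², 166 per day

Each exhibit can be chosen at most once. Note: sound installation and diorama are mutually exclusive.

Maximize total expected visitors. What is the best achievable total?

1961

Tapestry corridor + fossil hall + sound installation + print gallery + kinetic sculpture + manuscript case uses 67 of the 77 m² and totals 1961.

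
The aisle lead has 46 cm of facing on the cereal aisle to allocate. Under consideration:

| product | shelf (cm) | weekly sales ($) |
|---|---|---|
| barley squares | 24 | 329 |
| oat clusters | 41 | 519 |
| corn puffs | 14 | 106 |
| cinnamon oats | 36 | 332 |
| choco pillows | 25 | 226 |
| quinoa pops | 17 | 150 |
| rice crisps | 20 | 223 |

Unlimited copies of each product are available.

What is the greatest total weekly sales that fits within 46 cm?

552

Barley squares + rice crisps uses 44 of the 46 cm and totals 552.
The spare 2 cm is too small for any remaining product, and no exchange beats 552.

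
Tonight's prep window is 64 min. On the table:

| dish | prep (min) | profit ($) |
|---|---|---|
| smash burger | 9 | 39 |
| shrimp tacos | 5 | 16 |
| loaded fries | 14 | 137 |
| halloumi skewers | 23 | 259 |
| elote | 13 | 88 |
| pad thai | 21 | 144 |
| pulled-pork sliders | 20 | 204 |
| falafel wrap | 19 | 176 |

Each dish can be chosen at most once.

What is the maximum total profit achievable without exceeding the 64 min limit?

639

A density-first pass picks shrimp tacos + loaded fries + halloumi skewers + pulled-pork sliders — 616 at 62 min.
Replace shrimp tacos and loaded fries with falafel wrap: the trade gains 23 net, giving 639 at 62 min.
Runner-up shrimp tacos + loaded fries + halloumi skewers + pulled-pork sliders tops out at 616.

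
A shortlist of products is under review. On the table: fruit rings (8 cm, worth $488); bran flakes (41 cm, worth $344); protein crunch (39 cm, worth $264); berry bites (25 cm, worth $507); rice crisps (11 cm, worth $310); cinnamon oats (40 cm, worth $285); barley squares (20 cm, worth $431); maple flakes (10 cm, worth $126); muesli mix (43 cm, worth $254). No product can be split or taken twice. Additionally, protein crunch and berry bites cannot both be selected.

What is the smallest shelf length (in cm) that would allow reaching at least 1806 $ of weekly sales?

74

Look for the lowest-shelf combination reaching 1806.
fruit rings + berry bites + rice crisps + barley squares + maple flakes: 1862 weekly sales at 74 cm.
No combination under 74 cm hits 1806.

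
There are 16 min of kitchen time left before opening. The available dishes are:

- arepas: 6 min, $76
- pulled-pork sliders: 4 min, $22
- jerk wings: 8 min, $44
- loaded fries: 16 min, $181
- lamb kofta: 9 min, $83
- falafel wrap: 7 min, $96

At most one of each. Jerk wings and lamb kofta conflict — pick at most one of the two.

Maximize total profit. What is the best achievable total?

By profit per min: falafel wrap 13.71, arepas 12.67, loaded fries 11.31 lead.
The ratio heuristic lands on arepas + falafel wrap (172) but leaves 3 min idle.
Replace arepas and falafel wrap with loaded fries: the trade gains 9 net, giving 181 at 16 min.
The closest alternative, lamb kofta + falafel wrap, reaches only 179.

181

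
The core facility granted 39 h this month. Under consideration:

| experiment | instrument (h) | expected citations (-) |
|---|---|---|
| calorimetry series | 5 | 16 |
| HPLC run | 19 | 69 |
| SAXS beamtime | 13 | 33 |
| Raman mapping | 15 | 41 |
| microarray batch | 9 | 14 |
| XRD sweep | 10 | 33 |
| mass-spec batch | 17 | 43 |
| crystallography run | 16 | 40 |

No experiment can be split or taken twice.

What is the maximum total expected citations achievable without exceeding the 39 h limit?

126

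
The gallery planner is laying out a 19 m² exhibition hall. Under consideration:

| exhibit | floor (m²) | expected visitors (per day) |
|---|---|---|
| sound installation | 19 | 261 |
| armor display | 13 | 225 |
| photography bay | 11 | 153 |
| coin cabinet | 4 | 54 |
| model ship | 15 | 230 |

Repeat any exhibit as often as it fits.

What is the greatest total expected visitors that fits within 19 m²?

Greedy by ratio would take armor display + coin cabinet: 17 m² used, total 279.
Dropping armor display frees 13 m²; slotting in model ship (15 m²) lifts the total to 284 at 19 m².

284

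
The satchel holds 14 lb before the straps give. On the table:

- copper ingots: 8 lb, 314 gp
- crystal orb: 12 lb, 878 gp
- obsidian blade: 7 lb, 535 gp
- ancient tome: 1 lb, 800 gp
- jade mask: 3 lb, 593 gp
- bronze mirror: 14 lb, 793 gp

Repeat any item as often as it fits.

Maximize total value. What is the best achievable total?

11200

The ratio ordering already packs tightly: 14×ancient tome, 14 lb, 11200.
No other feasible combination exceeds 11200.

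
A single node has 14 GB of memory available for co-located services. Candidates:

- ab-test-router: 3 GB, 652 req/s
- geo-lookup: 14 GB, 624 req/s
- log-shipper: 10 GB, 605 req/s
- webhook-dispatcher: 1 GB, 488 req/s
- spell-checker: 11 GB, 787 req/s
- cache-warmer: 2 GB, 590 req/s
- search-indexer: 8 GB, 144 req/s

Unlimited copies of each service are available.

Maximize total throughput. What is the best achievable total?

The ratio ordering already packs tightly: 14×webhook-dispatcher, 14 GB, 6832.
Every other selection either busts 14 GB or fails to beat 6832.

6832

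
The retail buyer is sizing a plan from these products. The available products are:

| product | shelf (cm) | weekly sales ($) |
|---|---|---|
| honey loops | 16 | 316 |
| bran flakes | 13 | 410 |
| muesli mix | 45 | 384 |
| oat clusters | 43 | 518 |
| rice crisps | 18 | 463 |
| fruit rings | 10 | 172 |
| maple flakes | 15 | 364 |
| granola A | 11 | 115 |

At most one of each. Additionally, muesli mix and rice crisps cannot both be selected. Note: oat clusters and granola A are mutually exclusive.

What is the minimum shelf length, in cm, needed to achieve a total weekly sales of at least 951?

41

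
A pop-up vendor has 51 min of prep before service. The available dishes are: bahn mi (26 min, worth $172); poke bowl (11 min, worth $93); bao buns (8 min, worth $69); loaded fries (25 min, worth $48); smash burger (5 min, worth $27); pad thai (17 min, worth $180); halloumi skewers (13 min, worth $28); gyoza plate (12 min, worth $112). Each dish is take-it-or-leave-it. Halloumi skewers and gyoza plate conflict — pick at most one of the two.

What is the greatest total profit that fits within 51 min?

Best packing: poke bowl + bao buns + pad thai + gyoza plate — 48 min, 454 total.
The closest alternative, bahn mi + bao buns + pad thai, reaches only 421.

454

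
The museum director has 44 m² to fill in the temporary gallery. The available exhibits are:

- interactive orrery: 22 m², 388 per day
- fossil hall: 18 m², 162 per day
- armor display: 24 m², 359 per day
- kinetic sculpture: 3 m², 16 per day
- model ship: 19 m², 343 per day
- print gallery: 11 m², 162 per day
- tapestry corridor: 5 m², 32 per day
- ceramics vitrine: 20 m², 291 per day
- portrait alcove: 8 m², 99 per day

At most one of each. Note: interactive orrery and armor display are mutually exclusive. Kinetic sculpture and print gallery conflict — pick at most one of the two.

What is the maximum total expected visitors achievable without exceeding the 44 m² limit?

747

Interactive orrery + kinetic sculpture + model ship uses 44 of the 44 m² and totals 747.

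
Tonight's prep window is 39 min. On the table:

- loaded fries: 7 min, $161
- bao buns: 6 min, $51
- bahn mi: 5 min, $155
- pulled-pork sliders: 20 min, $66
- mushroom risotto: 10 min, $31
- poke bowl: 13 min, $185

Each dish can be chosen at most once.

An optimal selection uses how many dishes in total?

4

The maximum profit within 39 min is 552.
For example loaded fries + bao buns + bahn mi + poke bowl achieves it, using 31 min.
Any selection reaching 552 contains exactly 4 dishes.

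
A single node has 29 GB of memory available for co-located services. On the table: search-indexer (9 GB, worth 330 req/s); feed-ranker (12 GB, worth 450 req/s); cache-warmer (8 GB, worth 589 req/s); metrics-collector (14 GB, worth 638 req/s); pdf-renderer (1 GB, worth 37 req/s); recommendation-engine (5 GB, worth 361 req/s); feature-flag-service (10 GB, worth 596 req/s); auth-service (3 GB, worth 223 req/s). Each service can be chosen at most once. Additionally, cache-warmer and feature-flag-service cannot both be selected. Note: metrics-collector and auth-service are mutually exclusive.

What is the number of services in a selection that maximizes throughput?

5

The maximum throughput within 29 GB is 1660.
For example feed-ranker + cache-warmer + pdf-renderer + recommendation-engine + auth-service achieves it, using 29 GB.
All optima have 5 services.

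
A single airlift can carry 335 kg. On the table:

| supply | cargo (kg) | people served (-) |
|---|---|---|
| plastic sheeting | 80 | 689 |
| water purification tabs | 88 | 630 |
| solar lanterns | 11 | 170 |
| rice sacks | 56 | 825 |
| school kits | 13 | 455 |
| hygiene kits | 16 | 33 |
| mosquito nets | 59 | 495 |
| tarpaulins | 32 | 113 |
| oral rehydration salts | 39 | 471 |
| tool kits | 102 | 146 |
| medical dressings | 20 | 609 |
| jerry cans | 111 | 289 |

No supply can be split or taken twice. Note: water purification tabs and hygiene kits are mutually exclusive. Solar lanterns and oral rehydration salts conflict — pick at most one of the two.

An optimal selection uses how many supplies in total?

7

The maximum people served within 335 kg is 3873.
One optimal bundle: plastic sheeting + water purification tabs + solar lanterns + rice sacks + school kits + mosquito nets + medical dressings (327 kg).
All optima have 7 supplies.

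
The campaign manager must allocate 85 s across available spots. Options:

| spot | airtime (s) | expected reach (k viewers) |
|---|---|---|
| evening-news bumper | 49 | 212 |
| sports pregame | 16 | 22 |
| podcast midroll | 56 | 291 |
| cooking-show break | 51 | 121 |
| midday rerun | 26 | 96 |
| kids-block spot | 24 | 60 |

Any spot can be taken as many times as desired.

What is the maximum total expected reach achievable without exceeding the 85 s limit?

387

Density check — podcast midroll 5.20, evening-news bumper 4.33, midday rerun 3.69, kids-block spot 2.50 are the best per s.
Taking podcast midroll + midday rerun: 82 s used, 387 in expected reach.
Every other selection either busts 85 s or fails to beat 387.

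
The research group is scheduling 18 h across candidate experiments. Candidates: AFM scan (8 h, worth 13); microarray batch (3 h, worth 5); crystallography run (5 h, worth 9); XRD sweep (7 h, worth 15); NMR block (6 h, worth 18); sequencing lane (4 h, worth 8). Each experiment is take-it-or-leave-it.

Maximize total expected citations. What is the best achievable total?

42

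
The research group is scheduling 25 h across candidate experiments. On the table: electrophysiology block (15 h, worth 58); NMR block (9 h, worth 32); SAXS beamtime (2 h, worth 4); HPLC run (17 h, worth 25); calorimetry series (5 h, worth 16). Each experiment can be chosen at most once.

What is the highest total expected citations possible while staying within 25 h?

90

Ranking by ratio (expected citations/h): electrophysiology block 3.87, NMR block 3.56, calorimetry series 3.20, SAXS beamtime 2.00.
Electrophysiology block + NMR block uses 24 of the 25 h and totals 90.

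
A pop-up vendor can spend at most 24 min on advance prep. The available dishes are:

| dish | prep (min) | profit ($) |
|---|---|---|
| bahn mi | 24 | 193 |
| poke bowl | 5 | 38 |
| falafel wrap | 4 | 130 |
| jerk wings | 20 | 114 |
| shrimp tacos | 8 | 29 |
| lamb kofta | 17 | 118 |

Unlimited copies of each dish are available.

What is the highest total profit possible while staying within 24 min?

Ranking by ratio (profit/min): falafel wrap 32.50, bahn mi 8.04, poke bowl 7.60, lamb kofta 6.94.
Best packing: 6×falafel wrap — 24 min, 780 total.
Nothing else within 24 min beats 780.

780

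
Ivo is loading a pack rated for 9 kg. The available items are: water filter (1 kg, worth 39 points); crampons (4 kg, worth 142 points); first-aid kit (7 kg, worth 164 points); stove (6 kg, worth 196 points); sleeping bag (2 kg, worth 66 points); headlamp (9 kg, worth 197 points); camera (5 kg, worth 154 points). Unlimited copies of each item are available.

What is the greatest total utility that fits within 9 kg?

351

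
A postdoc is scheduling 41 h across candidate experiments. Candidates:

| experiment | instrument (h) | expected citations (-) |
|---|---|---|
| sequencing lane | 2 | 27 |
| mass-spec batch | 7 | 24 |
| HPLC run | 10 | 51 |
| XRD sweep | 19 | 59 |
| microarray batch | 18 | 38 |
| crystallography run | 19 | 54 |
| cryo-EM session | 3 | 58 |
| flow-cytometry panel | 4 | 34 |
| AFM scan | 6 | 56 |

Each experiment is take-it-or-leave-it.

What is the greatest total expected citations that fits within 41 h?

258

Taking the top-ratio experiments first gives sequencing lane + mass-spec batch + HPLC run + cryo-EM session + flow-cytometry panel + AFM scan for 250 (32 h).
Dropping HPLC run frees 10 h; slotting in XRD sweep (19 h) lifts the total to 258 at 41 h.
The closest alternative, sequencing lane + mass-spec batch + crystallography run + cryo-EM session + flow-cytometry panel + AFM scan, reaches only 253.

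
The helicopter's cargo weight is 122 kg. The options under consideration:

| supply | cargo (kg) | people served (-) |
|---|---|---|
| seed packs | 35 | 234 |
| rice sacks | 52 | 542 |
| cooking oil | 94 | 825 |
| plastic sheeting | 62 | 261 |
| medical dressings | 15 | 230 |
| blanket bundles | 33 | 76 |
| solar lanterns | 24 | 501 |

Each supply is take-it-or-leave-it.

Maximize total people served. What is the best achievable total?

1326

Ranking by ratio (people served/kg): solar lanterns 20.88, medical dressings 15.33, rice sacks 10.42, cooking oil 8.78.
The ratio heuristic lands on rice sacks + medical dressings + solar lanterns (1273) but leaves 31 kg idle.
The 67 kg tied up in rice sacks and medical dressings is better spent on cooking oil — total rises to 1326 (118 kg).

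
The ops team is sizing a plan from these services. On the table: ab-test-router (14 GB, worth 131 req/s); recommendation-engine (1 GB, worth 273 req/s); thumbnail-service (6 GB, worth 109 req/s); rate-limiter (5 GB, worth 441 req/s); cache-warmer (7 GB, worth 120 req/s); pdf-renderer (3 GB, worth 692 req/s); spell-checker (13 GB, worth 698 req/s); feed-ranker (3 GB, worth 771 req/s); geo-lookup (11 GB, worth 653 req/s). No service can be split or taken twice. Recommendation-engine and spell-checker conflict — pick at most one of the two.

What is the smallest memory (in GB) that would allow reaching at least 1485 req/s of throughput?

7

Need the lightest bundle worth ≥ 1485.
recommendation-engine + pdf-renderer + feed-ranker reaches 1736 using 7 GB.
No combination under 7 GB hits 1485.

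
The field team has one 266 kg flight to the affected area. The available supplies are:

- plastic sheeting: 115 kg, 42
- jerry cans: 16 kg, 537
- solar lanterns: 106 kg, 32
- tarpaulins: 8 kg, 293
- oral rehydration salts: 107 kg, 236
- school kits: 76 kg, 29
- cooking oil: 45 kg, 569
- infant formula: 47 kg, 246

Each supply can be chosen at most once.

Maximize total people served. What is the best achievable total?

1881

Best packing: jerry cans + tarpaulins + oral rehydration salts + cooking oil + infant formula — 223 kg, 1881 total.
Nothing else within 266 kg beats 1881.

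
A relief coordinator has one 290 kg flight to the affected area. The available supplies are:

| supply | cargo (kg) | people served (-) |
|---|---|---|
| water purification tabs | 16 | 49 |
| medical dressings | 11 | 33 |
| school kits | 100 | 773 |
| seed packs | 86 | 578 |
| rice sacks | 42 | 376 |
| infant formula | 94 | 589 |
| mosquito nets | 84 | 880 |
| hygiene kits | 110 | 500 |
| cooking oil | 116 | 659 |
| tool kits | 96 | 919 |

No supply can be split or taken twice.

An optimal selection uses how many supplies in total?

3

Best achievable people served is 2572.
For example school kits + mosquito nets + tool kits achieves it, using 280 kg.
All optima have 3 supplies.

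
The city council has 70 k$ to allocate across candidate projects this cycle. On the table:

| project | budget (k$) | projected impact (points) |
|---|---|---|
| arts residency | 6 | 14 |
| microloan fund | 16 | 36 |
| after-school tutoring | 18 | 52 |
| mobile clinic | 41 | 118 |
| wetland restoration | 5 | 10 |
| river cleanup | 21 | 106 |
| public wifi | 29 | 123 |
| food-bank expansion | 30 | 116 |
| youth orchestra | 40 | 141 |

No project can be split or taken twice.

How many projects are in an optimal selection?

3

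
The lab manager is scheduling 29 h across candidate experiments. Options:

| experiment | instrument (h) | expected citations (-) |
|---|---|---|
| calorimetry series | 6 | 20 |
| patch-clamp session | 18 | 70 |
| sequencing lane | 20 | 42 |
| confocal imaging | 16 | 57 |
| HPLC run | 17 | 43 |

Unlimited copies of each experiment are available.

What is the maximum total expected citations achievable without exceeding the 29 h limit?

97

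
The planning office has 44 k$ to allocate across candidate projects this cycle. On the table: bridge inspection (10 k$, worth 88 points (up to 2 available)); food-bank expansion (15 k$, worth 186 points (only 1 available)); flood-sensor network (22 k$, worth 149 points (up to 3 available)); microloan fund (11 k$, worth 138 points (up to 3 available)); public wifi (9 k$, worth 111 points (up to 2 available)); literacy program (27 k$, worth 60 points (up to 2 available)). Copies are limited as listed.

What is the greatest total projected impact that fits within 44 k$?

546

By projected impact per k$: microloan fund 12.55, food-bank expansion 12.40, public wifi 12.33 lead.
The ratio heuristic lands on 3×microloan fund + public wifi (525) but leaves 2 k$ idle.
Dropping 2×microloan fund frees 22 k$; slotting in food-bank expansion + public wifi (24 k$) lifts the total to 546 at 44 k$.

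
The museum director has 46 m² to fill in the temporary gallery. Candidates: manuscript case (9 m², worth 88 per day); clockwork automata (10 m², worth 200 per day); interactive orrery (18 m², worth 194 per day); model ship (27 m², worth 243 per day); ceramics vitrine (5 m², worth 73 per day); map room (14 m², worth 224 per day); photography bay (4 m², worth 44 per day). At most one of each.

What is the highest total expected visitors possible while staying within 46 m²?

The ratio heuristic lands on manuscript case + clockwork automata + ceramics vitrine + map room + photography bay (629) but leaves 4 m² idle.
Dropping manuscript case and ceramics vitrine frees 14 m²; slotting in interactive orrery (18 m²) lifts the total to 662 at 46 m².
Every other selection either busts 46 m² or fails to beat 662.

662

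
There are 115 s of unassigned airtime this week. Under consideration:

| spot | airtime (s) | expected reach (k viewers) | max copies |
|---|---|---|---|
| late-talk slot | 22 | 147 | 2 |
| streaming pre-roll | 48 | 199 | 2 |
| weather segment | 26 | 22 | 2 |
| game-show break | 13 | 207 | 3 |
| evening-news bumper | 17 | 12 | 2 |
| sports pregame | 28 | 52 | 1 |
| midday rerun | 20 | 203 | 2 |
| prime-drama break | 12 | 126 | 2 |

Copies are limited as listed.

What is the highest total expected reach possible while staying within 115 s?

The ratio heuristic lands on 3×game-show break + 2×midday rerun + 2×prime-drama break (1279) but leaves 12 s idle.
The 12 s tied up in prime-drama break is better spent on late-talk slot — total rises to 1300 (113 s).
Every other selection either busts 115 s or exceeds an availability limit or fails to beat 1300.

1300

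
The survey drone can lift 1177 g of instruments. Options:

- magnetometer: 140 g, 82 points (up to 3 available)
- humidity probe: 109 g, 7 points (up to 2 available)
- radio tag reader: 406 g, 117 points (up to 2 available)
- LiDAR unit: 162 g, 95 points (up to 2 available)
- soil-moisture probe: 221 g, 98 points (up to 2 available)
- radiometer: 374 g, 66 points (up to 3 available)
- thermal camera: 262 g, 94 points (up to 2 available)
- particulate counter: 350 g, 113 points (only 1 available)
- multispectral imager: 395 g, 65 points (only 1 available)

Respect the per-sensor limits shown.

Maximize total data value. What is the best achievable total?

By data value per g: LiDAR unit 0.59, magnetometer 0.59, soil-moisture probe 0.44, thermal camera 0.36 lead.
Greedy by ratio would take 3×magnetometer + humidity probe + 2×LiDAR unit + soil-moisture probe: 1074 g used, total 541.
Dropping magnetometer and humidity probe frees 249 g; slotting in particulate counter (350 g) lifts the total to 565 at 1175 g.

565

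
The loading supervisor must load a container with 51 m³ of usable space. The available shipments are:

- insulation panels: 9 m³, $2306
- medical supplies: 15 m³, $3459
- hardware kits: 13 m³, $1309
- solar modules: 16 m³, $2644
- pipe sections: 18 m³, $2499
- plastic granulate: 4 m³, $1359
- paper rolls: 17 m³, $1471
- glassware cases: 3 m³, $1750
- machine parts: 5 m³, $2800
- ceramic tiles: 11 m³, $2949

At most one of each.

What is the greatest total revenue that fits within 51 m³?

14623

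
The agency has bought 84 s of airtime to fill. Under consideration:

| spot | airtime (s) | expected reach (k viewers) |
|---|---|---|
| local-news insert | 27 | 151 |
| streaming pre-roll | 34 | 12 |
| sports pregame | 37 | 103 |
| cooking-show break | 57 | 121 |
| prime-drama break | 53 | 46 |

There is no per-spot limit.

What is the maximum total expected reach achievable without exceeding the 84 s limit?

453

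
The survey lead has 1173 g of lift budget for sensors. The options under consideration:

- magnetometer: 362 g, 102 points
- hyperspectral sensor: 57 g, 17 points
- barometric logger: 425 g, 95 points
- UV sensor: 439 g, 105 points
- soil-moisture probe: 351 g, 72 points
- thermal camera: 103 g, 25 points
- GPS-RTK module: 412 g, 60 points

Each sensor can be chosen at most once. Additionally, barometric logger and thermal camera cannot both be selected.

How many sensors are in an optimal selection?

3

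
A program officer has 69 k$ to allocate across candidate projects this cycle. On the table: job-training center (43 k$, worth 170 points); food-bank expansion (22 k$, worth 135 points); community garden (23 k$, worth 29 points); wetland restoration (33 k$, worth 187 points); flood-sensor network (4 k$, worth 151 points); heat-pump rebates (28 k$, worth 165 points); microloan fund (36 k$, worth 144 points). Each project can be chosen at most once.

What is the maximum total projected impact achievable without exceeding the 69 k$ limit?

503

Taking the top-ratio projects first gives food-bank expansion + flood-sensor network + heat-pump rebates for 451 (54 k$).
Dropping food-bank expansion frees 22 k$; slotting in wetland restoration (33 k$) lifts the total to 503 at 65 k$.
That's the maximum — no swap from here does better than 503.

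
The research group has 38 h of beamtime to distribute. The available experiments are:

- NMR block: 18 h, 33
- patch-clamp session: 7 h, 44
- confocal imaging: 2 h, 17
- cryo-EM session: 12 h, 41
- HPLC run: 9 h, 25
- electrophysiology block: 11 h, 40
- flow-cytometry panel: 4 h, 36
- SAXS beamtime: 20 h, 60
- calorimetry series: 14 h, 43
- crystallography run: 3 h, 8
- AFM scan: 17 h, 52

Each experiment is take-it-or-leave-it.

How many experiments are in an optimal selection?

5

Best achievable expected citations is 180.
patch-clamp session + confocal imaging + electrophysiology block + flow-cytometry panel + calorimetry series hits 180 at 38 h.
Every optimal selection uses 5 experiments.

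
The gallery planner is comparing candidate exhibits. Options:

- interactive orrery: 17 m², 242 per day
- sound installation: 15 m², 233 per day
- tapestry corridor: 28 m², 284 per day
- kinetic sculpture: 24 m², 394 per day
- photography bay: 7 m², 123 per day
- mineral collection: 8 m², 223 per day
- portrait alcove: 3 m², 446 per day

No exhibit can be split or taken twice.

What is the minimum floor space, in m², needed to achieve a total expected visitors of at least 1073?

42

Need the lightest bundle worth ≥ 1073.
sound installation + kinetic sculpture + portrait alcove: 1073 expected visitors at 42 m².
No combination under 42 m² hits 1073.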